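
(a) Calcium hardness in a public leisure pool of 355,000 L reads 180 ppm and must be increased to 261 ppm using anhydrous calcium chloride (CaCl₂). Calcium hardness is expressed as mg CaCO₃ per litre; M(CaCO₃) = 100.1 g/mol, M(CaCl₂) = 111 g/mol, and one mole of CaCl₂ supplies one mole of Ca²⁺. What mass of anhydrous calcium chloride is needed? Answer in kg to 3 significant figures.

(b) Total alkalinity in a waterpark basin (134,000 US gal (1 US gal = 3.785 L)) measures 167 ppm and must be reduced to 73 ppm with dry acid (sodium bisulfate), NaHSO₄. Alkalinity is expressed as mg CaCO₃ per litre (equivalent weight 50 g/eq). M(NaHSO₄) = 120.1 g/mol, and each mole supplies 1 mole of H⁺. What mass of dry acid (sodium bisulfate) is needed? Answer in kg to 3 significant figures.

(a) 31.9 kg; (b) 115 kg

(a) Hardness to add: (261 − 180) = 81 mg/L as CaCO₃ × 355,000 L = 28,760 g as CaCO₃.
(a) Moles of Ca²⁺ (1 mol Ca²⁺ ≡ 1 mol CaCO₃): 28,760 / 100.1 g/mol = 287.3 mol.
(a) Mass of CaCl₂: 287.3 × 111 = 31,890 g.

(b) Volume: 134,000 US gal × 3.785 L/gal = 507,190 L.
(b) Alkalinity to neutralize: (167 − 73) = 94 mg/L as CaCO₃ × 507,190 L = 47,680 g as CaCO₃.
(b) Equivalents of H⁺ required: 47,680 ÷ 50 g/eq = 953.5 eq = 953.5 mol NaHSO₄.
(b) Mass of NaHSO₄: 953.5 × 120.1 = 114,500 g.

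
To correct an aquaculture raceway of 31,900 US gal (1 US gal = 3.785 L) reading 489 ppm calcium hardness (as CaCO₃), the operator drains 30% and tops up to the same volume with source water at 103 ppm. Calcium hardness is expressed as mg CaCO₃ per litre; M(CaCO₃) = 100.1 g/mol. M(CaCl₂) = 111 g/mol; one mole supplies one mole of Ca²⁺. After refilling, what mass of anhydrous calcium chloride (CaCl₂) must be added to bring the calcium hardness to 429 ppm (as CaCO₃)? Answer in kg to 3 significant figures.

Volume: 31,900 US gal × 3.785 L/gal = 120,742 L.
After draining 30% and refilling: 489 × 0.70 + 103 × 0.30 = 373.2 ppm.
Deficit to target: 429 − 373.2 = 55.8 mg/L.
As CaCO₃: 55.8 mg/L × 120,742 L = 6737 g; ÷ 100.1 = 67.31 mol Ca²⁺.
Mass: 67.31 × 111 = 7471 g.

7.47 kg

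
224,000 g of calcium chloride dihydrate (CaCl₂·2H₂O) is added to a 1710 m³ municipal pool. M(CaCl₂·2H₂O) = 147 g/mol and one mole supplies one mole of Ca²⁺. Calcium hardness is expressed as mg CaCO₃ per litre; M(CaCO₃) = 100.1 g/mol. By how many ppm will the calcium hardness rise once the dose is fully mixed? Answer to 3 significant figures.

Volume: 1710 m³ = 1,710,000 L.
Moles of Ca²⁺: 224,000 g ÷ 147 g/mol = 1524 mol.
As CaCO₃: 1524 mol × 100.1 g/mol = 152,500 g.
Rise: 152,500 g / 1,710,000 L × 1000 = 89.2 mg/L.

89.2 ppm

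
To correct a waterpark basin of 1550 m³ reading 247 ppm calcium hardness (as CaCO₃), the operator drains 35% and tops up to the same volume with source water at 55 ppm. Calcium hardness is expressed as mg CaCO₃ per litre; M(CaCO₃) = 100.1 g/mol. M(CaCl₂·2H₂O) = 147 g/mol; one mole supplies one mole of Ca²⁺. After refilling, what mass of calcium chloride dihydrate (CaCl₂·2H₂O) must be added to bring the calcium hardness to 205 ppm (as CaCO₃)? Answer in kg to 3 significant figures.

57.4 kg

Volume: 1550 m³ = 1,550,000 L.
After draining 35% and refilling: 247 × 0.65 + 55 × 0.35 = 179.8 ppm.
Deficit to target: 205 − 179.8 = 25.2 mg/L.
As CaCO₃: 25.2 mg/L × 1,550,000 L = 39,060 g; ÷ 100.1 = 390.2 mol Ca²⁺.
Mass: 390.2 × 147 = 57,360 g.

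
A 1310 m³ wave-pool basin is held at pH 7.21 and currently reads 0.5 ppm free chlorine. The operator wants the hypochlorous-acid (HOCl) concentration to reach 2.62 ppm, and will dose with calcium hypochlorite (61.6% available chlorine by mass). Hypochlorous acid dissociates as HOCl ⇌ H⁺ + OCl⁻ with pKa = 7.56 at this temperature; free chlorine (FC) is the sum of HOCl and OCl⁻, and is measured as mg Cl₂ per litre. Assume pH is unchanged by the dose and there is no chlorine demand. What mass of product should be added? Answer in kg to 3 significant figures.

Volume: 1310 m³ = 1,310,000 L.
[OCl⁻]/[HOCl] = 10^(pH − pKa) = 10^(7.21 − 7.56) = 0.4467; fraction as HOCl = 1/(1 + 0.4467) = 0.6912.
Free chlorine required for 2.62 ppm HOCl: 2.62 / 0.6912 = 3.79 ppm.
FC to add: 3.79 − 0.5 = 3.29 mg/L as Cl₂.
Cl₂ equivalent: 3.29 mg/L × 1,310,000 L = 4310 g.
Product at 61.6% available Cl: 4310 / 0.616 = 6997 g.

7.00 kg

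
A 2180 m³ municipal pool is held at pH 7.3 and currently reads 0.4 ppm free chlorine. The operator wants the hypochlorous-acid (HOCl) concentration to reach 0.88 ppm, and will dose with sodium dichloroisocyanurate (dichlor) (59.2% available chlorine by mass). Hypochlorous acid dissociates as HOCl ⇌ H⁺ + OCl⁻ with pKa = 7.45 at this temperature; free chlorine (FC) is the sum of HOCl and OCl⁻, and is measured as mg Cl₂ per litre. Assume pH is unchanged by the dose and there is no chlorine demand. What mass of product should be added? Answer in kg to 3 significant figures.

4.06 kg

Volume: 2180 m³ = 2,180,000 L.
[OCl⁻]/[HOCl] = 10^(pH − pKa) = 10^(7.3 − 7.45) = 0.7079; fraction as HOCl = 1/(1 + 0.7079) = 0.5855.
Free chlorine required for 0.88 ppm HOCl: 0.88 / 0.5855 = 1.503 ppm.
FC to add: 1.503 − 0.4 = 1.103 mg/L as Cl₂.
Cl₂ equivalent: 1.103 mg/L × 2,180,000 L = 2405 g.
Product at 59.2% available Cl: 2405 / 0.592 = 4062 g.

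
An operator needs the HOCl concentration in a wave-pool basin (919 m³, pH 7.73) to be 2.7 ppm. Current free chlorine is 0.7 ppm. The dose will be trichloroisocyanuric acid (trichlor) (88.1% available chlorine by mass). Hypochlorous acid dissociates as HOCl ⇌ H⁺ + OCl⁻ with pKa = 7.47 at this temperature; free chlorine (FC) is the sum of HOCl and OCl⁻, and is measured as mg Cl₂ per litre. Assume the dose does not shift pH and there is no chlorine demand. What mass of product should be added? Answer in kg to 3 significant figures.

7.21 kg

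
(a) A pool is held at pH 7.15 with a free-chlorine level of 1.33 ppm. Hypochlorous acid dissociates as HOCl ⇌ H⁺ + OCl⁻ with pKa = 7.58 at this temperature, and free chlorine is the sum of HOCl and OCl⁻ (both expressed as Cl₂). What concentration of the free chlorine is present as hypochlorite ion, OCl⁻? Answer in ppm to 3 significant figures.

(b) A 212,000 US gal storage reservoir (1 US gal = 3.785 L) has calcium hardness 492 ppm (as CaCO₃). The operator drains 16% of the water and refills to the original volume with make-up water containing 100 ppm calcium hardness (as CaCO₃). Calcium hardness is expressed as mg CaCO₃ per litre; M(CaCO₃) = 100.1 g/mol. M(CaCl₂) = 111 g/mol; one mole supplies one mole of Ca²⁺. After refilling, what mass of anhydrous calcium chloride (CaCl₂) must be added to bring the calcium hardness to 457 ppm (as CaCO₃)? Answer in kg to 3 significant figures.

(a) 0.360 ppm; (b) 24.7 kg

(a) [OCl⁻]/[HOCl] = 10^(pH − pKa) = 10^(7.15 − 7.58) = 10^-0.43 = 0.3715.
(a) Fraction as HOCl = 1 / (1 + 0.3715) = 0.7291.
(a) OCl⁻ = (1 − 0.7291) × 1.33 ppm = 0.3603 ppm.

(b) Volume: 212,000 US gal × 3.785 L/gal = 802,420 L.
(b) After draining 16% and refilling: 492 × 0.84 + 100 × 0.16 = 429.28 ppm.
(b) Deficit to target: 457 − 429.28 = 27.72 mg/L.
(b) As CaCO₃: 27.72 mg/L × 802,420 L = 22,240 g; ÷ 100.1 = 222.2 mol Ca²⁺.
(b) Mass: 222.2 × 111 = 24,670 g.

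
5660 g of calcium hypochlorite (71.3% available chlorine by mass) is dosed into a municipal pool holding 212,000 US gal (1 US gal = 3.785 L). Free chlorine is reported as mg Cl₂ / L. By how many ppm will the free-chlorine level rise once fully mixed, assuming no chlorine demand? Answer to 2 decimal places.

5.03 ppm

Volume: 212,000 US gal × 3.785 L/gal = 802,420 L.
Available chlorine delivered: 5660 g × 0.713 = 4036 g as Cl₂.
Concentration rise: 4036 g / 802,420 L = 5.029 mg/L = 5.03 ppm.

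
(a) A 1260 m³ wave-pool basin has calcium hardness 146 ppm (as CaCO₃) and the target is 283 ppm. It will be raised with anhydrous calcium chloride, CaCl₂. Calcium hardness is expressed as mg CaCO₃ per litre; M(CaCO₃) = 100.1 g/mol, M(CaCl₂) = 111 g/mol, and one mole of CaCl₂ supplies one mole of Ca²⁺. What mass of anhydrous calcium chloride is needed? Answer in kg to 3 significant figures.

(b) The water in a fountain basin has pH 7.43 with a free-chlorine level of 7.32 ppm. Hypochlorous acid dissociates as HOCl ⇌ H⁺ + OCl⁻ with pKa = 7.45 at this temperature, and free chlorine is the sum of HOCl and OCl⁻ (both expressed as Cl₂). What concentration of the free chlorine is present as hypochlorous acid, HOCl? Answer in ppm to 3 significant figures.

(a) 191 kg; (b) 3.74 ppm

(a) Volume: 1260 m³ = 1,260,000 L.
(a) Hardness to add: (283 − 146) = 137 mg/L as CaCO₃ × 1,260,000 L = 172,600 g as CaCO₃.
(a) Moles of Ca²⁺ (1 mol Ca²⁺ ≡ 1 mol CaCO₃): 172,600 / 100.1 g/mol = 1724 mol.
(a) Mass of CaCl₂: 1724 × 111 = 191,400 g.

(b) [OCl⁻]/[HOCl] = 10^(pH − pKa) = 10^(7.43 − 7.45) = 10^-0.02 = 0.955.
(b) Fraction as HOCl = 1 / (1 + 0.955) = 0.5115.
(b) HOCl = 0.5115 × 7.32 ppm = 3.744 ppm.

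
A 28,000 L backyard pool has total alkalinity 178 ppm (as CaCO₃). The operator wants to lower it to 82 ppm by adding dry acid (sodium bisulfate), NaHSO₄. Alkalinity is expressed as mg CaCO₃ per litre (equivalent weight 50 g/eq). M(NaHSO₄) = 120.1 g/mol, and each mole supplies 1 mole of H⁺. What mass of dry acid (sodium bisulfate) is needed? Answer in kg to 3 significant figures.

6.46 kg

Alkalinity to neutralize: (178 − 82) = 96 mg/L as CaCO₃ × 28,000 L = 2688 g as CaCO₃.
Equivalents of H⁺ required: 2688 ÷ 50 g/eq = 53.76 eq = 53.76 mol NaHSO₄.
Mass of NaHSO₄: 53.76 × 120.1 = 6457 g.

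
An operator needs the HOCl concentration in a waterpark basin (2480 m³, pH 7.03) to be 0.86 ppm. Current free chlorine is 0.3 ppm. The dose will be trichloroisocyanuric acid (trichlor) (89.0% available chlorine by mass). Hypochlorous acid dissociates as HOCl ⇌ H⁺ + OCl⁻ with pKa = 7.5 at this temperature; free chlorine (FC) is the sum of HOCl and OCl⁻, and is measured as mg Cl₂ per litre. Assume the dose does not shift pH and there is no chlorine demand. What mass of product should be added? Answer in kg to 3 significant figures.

2.37 kg

Volume: 2480 m³ = 2,480,000 L.
[OCl⁻]/[HOCl] = 10^(pH − pKa) = 10^(7.03 − 7.5) = 0.3388; fraction as HOCl = 1/(1 + 0.3388) = 0.7469.
Free chlorine required for 0.86 ppm HOCl: 0.86 / 0.7469 = 1.151 ppm.
FC to add: 1.151 − 0.3 = 0.8514 mg/L as Cl₂.
Cl₂ equivalent: 0.8514 mg/L × 2,480,000 L = 2111 g.
Product at 89.0% available Cl: 2111 / 0.89 = 2372 g.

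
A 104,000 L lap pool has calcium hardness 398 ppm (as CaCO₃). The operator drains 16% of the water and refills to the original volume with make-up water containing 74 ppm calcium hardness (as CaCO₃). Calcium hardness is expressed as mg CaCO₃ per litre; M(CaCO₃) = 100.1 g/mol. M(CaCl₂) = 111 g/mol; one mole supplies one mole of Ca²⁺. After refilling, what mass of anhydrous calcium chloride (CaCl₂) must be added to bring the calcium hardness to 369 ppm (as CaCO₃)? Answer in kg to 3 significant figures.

2.63 kg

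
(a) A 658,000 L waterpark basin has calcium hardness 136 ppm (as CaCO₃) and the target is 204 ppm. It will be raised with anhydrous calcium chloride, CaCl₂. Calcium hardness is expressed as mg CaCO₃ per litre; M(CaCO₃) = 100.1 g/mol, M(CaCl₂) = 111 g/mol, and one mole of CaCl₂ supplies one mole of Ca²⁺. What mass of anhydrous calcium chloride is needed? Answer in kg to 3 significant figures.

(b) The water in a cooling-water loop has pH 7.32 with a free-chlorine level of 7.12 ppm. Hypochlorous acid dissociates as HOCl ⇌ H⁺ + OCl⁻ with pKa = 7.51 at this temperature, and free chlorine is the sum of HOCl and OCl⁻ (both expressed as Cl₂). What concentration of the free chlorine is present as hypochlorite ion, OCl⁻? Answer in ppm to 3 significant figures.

(a) 49.6 kg; (b) 2.79 ppm

(a) Hardness to add: (204 − 136) = 68 mg/L as CaCO₃ × 658,000 L = 44,740 g as CaCO₃.
(a) Moles of Ca²⁺ (1 mol Ca²⁺ ≡ 1 mol CaCO₃): 44,740 / 100.1 g/mol = 447 mol.
(a) Mass of CaCl₂: 447 × 111 = 49,620 g.

(b) [OCl⁻]/[HOCl] = 10^(pH − pKa) = 10^(7.32 − 7.51) = 10^-0.19 = 0.6457.
(b) Fraction as HOCl = 1 / (1 + 0.6457) = 0.6077.
(b) OCl⁻ = (1 − 0.6077) × 7.12 ppm = 2.793 ppm.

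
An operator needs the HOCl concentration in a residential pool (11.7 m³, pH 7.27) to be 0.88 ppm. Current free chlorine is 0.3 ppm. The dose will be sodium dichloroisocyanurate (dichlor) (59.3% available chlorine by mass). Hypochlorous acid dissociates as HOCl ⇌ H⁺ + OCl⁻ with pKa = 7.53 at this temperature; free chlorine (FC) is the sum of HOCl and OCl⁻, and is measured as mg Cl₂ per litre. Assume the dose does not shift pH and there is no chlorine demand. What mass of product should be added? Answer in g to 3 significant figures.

21.0 g

Volume: 11.7 m³ = 11,700 L.
[OCl⁻]/[HOCl] = 10^(pH − pKa) = 10^(7.27 − 7.53) = 0.5495; fraction as HOCl = 1/(1 + 0.5495) = 0.6454.
Free chlorine required for 0.88 ppm HOCl: 0.88 / 0.6454 = 1.364 ppm.
FC to add: 1.364 − 0.3 = 1.064 mg/L as Cl₂.
Cl₂ equivalent: 1.064 mg/L × 11,700 L = 12.44 g.
Product at 59.3% available Cl: 12.44 / 0.593 = 20.98 g.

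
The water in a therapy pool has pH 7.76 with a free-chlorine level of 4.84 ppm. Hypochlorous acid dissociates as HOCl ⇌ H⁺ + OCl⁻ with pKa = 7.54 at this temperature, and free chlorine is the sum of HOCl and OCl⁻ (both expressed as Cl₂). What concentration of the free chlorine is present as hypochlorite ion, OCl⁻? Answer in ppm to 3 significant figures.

[OCl⁻]/[HOCl] = 10^(pH − pKa) = 10^(7.76 − 7.54) = 10^0.22 = 1.66.
Fraction as HOCl = 1 / (1 + 1.66) = 0.376.
OCl⁻ = (1 − 0.376) × 4.84 ppm = 3.02 ppm.

3.02 ppm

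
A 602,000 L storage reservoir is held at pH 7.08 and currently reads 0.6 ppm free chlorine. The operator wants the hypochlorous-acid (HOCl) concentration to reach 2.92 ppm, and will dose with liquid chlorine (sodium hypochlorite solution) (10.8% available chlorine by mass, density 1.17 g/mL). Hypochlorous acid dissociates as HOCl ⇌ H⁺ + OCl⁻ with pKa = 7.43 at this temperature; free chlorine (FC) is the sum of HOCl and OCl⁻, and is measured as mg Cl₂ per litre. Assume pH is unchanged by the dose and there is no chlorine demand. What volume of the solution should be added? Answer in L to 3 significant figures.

17.3 L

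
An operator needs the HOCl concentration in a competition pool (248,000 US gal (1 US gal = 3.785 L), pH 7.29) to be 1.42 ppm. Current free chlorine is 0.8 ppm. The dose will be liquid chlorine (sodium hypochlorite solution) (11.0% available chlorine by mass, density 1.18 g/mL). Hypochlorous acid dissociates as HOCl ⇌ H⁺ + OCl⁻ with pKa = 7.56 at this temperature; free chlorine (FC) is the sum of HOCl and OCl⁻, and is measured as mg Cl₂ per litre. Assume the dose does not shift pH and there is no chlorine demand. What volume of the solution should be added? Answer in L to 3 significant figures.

10.0 L

Volume: 248,000 US gal × 3.785 L/gal = 938,680 L.
[OCl⁻]/[HOCl] = 10^(pH − pKa) = 10^(7.29 − 7.56) = 0.537; fraction as HOCl = 1/(1 + 0.537) = 0.6506.
Free chlorine required for 1.42 ppm HOCl: 1.42 / 0.6506 = 2.183 ppm.
FC to add: 2.183 − 0.8 = 1.383 mg/L as Cl₂.
Cl₂ equivalent: 1.383 mg/L × 938,680 L = 1298 g.
Product at 11.0% available Cl: 1298 / 0.11 = 11,800 g.
Volume: 11,800 g ÷ 1.18 g/mL = 9998 mL.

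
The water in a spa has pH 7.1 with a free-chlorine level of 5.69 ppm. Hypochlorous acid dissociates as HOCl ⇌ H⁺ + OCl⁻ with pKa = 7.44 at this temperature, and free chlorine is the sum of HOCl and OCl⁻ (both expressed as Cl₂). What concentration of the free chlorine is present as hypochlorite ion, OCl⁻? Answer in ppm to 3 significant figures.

[OCl⁻]/[HOCl] = 10^(pH − pKa) = 10^(7.1 − 7.44) = 10^-0.34 = 0.4571.
Fraction as HOCl = 1 / (1 + 0.4571) = 0.6863.
OCl⁻ = (1 − 0.6863) × 5.69 ppm = 1.785 ppm.

1.78 ppm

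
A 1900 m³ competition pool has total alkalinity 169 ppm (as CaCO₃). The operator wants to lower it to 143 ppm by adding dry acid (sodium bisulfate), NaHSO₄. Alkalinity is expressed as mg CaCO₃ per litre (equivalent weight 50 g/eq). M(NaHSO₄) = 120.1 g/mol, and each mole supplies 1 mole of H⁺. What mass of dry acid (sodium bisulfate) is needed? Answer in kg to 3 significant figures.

119 kg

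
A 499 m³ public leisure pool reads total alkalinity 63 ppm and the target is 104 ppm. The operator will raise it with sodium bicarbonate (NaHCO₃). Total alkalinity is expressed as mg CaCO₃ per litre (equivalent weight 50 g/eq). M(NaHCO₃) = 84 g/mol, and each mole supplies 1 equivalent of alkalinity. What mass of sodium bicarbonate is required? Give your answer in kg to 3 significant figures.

34.4 kg

Volume: 499 m³ = 499,000 L.
Alkalinity to add: (104 − 63) = 41 mg/L as CaCO₃ × 499,000 L = 20,460 g as CaCO₃.
Equivalents: 20,460 g ÷ 50 g/eq = 409.2 eq.
NaHCO₃ supplies 1 eq per mole → 409.2 mol.
Mass: 409.2 mol × 84 g/mol = 34,370 g.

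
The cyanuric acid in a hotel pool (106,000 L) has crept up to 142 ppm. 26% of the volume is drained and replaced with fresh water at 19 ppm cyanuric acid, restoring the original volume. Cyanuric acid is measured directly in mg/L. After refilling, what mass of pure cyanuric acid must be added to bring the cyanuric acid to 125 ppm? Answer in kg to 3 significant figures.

1.59 kg

After draining 26% and refilling: 142 × 0.74 + 19 × 0.26 = 110.02 ppm.
Deficit to target: 125 − 110.02 = 14.98 mg/L.
Mass: 14.98 mg/L × 106,000 L = 1588 g cyanuric acid.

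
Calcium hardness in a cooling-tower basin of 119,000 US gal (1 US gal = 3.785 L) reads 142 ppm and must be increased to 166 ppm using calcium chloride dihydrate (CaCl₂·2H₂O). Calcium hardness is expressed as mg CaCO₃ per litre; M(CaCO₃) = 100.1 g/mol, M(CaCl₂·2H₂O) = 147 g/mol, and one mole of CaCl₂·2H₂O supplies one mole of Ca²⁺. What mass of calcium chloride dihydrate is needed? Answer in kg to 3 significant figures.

Volume: 119,000 US gal × 3.785 L/gal = 450,415 L.
Hardness to add: (166 − 142) = 24 mg/L as CaCO₃ × 450,415 L = 10,810 g as CaCO₃.
Moles of Ca²⁺ (1 mol Ca²⁺ ≡ 1 mol CaCO₃): 10,810 / 100.1 g/mol = 108 mol.
Mass of CaCl₂·2H₂O: 108 × 147 = 15,870 g.

15.9 kg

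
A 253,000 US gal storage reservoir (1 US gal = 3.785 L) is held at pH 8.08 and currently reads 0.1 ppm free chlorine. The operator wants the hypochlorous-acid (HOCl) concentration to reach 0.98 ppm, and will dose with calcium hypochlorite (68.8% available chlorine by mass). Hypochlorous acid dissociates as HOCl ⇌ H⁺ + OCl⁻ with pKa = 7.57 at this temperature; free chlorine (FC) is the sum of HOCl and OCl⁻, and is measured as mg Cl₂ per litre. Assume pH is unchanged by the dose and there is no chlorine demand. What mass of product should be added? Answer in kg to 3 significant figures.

Volume: 253,000 US gal × 3.785 L/gal = 957,605 L.
[OCl⁻]/[HOCl] = 10^(pH − pKa) = 10^(8.08 − 7.57) = 3.236; fraction as HOCl = 1/(1 + 3.236) = 0.2361.
Free chlorine required for 0.98 ppm HOCl: 0.98 / 0.2361 = 4.151 ppm.
FC to add: 4.151 − 0.1 = 4.051 mg/L as Cl₂.
Cl₂ equivalent: 4.051 mg/L × 957,605 L = 3879 g.
Product at 68.8% available Cl: 3879 / 0.688 = 5639 g.

5.64 kg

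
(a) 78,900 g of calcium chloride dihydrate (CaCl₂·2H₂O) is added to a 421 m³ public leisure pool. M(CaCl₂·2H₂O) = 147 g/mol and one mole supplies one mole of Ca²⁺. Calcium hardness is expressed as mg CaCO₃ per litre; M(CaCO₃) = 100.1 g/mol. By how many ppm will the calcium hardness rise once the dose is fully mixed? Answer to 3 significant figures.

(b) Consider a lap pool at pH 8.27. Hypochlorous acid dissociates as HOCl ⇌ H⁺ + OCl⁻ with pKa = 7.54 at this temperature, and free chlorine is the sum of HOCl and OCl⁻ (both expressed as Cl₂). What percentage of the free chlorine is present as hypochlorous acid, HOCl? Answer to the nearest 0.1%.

(a) Volume: 421 m³ = 421,000 L.
(a) Moles of Ca²⁺: 78,900 g ÷ 147 g/mol = 536.7 mol.
(a) As CaCO₃: 536.7 mol × 100.1 g/mol = 53,730 g.
(a) Rise: 53,730 g / 421,000 L × 1000 = 127.6 mg/L.

(b) [OCl⁻]/[HOCl] = 10^(pH − pKa) = 10^(8.27 − 7.54) = 10^0.73 = 5.37.
(b) Fraction as HOCl = 1 / (1 + 5.37) = 0.157.

(a) 128 ppm; (b) 15.7%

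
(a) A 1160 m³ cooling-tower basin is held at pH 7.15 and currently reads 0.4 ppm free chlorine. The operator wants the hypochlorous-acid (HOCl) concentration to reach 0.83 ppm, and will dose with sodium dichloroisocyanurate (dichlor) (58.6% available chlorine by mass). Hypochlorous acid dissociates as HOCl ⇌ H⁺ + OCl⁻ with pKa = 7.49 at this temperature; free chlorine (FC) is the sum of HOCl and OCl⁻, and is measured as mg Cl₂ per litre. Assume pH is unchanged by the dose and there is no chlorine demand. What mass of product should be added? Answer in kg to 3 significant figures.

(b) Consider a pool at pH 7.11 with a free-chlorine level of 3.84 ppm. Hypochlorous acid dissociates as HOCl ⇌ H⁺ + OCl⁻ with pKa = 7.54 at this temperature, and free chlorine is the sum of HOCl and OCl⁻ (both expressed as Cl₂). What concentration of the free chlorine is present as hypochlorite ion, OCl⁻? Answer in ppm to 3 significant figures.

(a) Volume: 1160 m³ = 1,160,000 L.
(a) [OCl⁻]/[HOCl] = 10^(pH − pKa) = 10^(7.15 − 7.49) = 0.4571; fraction as HOCl = 1/(1 + 0.4571) = 0.6863.
(a) Free chlorine required for 0.83 ppm HOCl: 0.83 / 0.6863 = 1.209 ppm.
(a) FC to add: 1.209 − 0.4 = 0.8094 mg/L as Cl₂.
(a) Cl₂ equivalent: 0.8094 mg/L × 1,160,000 L = 938.9 g.
(a) Product at 58.6% available Cl: 938.9 / 0.586 = 1602 g.

(b) [OCl⁻]/[HOCl] = 10^(pH − pKa) = 10^(7.11 − 7.54) = 10^-0.43 = 0.3715.
(b) Fraction as HOCl = 1 / (1 + 0.3715) = 0.7291.
(b) OCl⁻ = (1 − 0.7291) × 3.84 ppm = 1.04 ppm.

(a) 1.60 kg; (b) 1.04 ppm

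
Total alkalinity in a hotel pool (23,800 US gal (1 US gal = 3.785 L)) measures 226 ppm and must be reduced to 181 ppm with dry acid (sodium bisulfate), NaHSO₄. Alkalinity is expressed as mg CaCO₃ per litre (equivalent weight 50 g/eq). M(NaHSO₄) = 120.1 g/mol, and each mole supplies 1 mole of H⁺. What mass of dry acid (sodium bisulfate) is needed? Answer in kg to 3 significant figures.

9.74 kg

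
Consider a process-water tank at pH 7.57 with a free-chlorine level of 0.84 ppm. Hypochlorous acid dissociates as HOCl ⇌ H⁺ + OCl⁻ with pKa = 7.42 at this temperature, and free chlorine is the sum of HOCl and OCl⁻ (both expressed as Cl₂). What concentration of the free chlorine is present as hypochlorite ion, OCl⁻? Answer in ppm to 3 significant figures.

0.492 ppm

[OCl⁻]/[HOCl] = 10^(pH − pKa) = 10^(7.57 − 7.42) = 10^0.15 = 1.413.
Fraction as HOCl = 1 / (1 + 1.413) = 0.4145.
OCl⁻ = (1 − 0.4145) × 0.84 ppm = 0.4918 ppm.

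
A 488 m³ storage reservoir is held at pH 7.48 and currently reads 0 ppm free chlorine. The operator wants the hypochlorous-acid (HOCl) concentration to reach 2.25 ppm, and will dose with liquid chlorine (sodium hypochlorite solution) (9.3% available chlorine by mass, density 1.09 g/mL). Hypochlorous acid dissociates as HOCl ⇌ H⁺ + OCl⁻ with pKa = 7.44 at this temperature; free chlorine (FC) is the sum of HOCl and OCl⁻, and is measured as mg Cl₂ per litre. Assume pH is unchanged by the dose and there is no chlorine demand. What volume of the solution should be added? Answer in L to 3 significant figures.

Volume: 488 m³ = 488,000 L.
[OCl⁻]/[HOCl] = 10^(pH − pKa) = 10^(7.48 − 7.44) = 1.096; fraction as HOCl = 1/(1 + 1.096) = 0.477.
Free chlorine required for 2.25 ppm HOCl: 2.25 / 0.477 = 4.717 ppm.
FC to add: 4.717 − 0 = 4.717 mg/L as Cl₂.
Cl₂ equivalent: 4.717 mg/L × 488,000 L = 2302 g.
Product at 9.3% available Cl: 2302 / 0.093 = 24,750 g.
Volume: 24,750 g ÷ 1.09 g/mL = 22,710 mL.

22.7 L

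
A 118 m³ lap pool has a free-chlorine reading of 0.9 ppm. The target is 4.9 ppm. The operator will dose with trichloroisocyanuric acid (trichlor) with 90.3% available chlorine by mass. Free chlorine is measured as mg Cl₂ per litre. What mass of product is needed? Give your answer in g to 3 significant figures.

Volume: 118 m³ = 118,000 L.
Chlorine deficit: 4.9 − 0.9 = 4 ppm = 4 mg/L as Cl₂.
Cl₂ equivalent needed: 4 mg/L × 118,000 L = 472,000 mg = 472 g.
Product at 90.3% available chlorine: 472 / 0.903 = 522.7 g.

523 g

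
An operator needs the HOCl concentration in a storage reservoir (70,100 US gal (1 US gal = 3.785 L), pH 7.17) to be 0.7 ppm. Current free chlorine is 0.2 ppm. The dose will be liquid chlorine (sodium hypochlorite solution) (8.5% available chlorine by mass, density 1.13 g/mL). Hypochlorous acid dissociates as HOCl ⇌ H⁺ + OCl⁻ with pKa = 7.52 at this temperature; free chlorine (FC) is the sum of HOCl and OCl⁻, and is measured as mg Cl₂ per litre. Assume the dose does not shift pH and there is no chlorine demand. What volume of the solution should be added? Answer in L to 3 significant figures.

Volume: 70,100 US gal × 3.785 L/gal = 265,328 L.
[OCl⁻]/[HOCl] = 10^(pH − pKa) = 10^(7.17 − 7.52) = 0.4467; fraction as HOCl = 1/(1 + 0.4467) = 0.6912.
Free chlorine required for 0.7 ppm HOCl: 0.7 / 0.6912 = 1.013 ppm.
FC to add: 1.013 − 0.2 = 0.8127 mg/L as Cl₂.
Cl₂ equivalent: 0.8127 mg/L × 265,328 L = 215.6 g.
Product at 8.5% available Cl: 215.6 / 0.085 = 2537 g.
Volume: 2537 g ÷ 1.13 g/mL = 2245 mL.

2.24 L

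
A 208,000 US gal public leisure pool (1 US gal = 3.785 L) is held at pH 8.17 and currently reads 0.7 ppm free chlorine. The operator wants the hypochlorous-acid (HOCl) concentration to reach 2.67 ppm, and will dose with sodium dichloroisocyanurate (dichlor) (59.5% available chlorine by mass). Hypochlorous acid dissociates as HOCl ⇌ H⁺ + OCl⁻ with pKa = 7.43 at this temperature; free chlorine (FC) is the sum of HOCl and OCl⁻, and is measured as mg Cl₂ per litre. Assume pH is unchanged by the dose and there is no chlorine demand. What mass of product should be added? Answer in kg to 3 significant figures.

22.0 kg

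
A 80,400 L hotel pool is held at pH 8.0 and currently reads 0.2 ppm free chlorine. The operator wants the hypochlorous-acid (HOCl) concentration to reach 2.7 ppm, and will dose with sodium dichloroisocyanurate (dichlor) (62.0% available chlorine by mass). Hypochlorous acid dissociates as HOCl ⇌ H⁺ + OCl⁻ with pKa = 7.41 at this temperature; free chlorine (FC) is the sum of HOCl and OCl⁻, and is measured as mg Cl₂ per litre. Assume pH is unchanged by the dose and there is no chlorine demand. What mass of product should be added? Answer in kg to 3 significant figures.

[OCl⁻]/[HOCl] = 10^(pH − pKa) = 10^(8.0 − 7.41) = 3.89; fraction as HOCl = 1/(1 + 3.89) = 0.2045.
Free chlorine required for 2.7 ppm HOCl: 2.7 / 0.2045 = 13.2 ppm.
FC to add: 13.2 − 0.2 = 13 mg/L as Cl₂.
Cl₂ equivalent: 13 mg/L × 80,400 L = 1046 g.
Product at 62.0% available Cl: 1046 / 0.62 = 1686 g.

1.69 kg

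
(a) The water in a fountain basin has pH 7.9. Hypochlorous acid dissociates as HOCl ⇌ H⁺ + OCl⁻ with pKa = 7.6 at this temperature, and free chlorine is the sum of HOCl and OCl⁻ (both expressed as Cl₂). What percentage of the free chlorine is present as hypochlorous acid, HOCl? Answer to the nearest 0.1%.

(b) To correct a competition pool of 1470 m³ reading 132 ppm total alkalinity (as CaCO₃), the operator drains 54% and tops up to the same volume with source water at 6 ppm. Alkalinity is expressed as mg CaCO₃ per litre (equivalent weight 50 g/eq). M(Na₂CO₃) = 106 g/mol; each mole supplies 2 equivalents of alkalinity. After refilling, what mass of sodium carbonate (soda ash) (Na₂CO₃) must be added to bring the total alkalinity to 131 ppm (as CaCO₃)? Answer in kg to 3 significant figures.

(a) 33.4%; (b) 104 kg

(a) [OCl⁻]/[HOCl] = 10^(pH − pKa) = 10^(7.9 − 7.6) = 10^0.30 = 1.995.
(a) Fraction as HOCl = 1 / (1 + 1.995) = 0.3339.

(b) Volume: 1470 m³ = 1,470,000 L.
(b) After draining 54% and refilling: 132 × 0.46 + 6 × 0.54 = 63.96 ppm.
(b) Deficit to target: 131 − 63.96 = 67.04 mg/L.
(b) As CaCO₃: 67.04 mg/L × 1,470,000 L = 98,550 g; ÷ 50 g/eq ÷ 2 = 985.5 mol Na₂CO₃.
(b) Mass: 985.5 × 106 = 104,500 g.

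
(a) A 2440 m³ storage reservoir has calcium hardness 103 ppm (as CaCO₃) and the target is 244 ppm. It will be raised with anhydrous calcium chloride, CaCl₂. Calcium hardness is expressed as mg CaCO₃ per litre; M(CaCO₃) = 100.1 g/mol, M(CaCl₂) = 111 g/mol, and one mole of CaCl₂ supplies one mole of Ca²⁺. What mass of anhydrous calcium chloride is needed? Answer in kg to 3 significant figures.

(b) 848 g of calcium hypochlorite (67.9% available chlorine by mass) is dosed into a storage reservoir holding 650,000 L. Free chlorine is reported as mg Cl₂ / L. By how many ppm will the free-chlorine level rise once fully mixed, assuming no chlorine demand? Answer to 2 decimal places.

(a) 382 kg; (b) 0.89 ppm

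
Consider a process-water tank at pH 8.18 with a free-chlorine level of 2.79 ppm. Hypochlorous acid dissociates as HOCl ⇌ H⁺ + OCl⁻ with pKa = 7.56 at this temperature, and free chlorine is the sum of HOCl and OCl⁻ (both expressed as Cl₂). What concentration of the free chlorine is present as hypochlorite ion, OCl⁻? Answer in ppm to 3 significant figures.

2.25 ppm

[OCl⁻]/[HOCl] = 10^(pH − pKa) = 10^(8.18 − 7.56) = 10^0.62 = 4.169.
Fraction as HOCl = 1 / (1 + 4.169) = 0.1935.
OCl⁻ = (1 − 0.1935) × 2.79 ppm = 2.25 ppm.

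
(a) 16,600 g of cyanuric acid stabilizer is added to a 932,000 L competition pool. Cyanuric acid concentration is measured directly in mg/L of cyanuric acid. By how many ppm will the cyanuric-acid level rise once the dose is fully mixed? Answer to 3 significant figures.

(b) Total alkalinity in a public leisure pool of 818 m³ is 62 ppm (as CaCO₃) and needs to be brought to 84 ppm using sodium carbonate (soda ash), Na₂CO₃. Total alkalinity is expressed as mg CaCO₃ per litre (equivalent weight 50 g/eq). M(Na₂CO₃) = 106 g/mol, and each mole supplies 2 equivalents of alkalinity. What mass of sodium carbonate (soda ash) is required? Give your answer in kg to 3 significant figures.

(a) 17.8 ppm; (b) 19.1 kg

(a) Rise: 16,600 g / 932,000 L × 1000 = 17.81 mg/L.

(b) Volume: 818 m³ = 818,000 L.
(b) Alkalinity to add: (84 − 62) = 22 mg/L as CaCO₃ × 818,000 L = 18,000 g as CaCO₃.
(b) Equivalents: 18,000 g ÷ 50 g/eq = 359.9 eq.
(b) Each mole of Na₂CO₃ supplies 2 eq, so 359.9 / 2 = 180 mol.
(b) Mass: 180 mol × 106 g/mol = 19,080 g.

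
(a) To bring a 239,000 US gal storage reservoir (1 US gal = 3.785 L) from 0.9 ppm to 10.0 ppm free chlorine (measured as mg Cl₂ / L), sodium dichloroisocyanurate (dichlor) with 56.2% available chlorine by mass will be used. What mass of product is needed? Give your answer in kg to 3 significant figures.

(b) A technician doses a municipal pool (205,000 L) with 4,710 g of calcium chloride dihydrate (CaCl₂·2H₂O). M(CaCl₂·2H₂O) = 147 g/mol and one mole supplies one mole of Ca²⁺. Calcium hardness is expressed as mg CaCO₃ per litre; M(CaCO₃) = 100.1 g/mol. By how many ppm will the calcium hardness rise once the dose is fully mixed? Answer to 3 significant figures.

(a) Volume: 239,000 US gal × 3.785 L/gal = 904,615 L.
(a) Chlorine deficit: 10.0 − 0.9 = 9.1 ppm = 9.1 mg/L as Cl₂.
(a) Cl₂ equivalent needed: 9.1 mg/L × 904,615 L = 8,232,000 mg = 8232 g.
(a) Product at 56.2% available chlorine: 8232 / 0.562 = 14,650 g.

(b) Moles of Ca²⁺: 4,710 g ÷ 147 g/mol = 32.04 mol.
(b) As CaCO₃: 32.04 mol × 100.1 g/mol = 3207 g.
(b) Rise: 3207 g / 205,000 L × 1000 = 15.65 mg/L.

(a) 14.6 kg; (b) 15.6 ppm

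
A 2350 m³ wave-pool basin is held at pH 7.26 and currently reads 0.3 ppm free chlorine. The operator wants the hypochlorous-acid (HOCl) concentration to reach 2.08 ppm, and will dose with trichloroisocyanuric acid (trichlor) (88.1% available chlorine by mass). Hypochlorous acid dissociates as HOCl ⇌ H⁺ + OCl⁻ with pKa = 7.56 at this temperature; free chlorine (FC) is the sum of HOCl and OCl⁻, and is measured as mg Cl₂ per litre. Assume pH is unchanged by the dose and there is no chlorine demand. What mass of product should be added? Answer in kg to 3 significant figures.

7.53 kg

Volume: 2350 m³ = 2,350,000 L.
[OCl⁻]/[HOCl] = 10^(pH − pKa) = 10^(7.26 − 7.56) = 0.5012; fraction as HOCl = 1/(1 + 0.5012) = 0.6661.
Free chlorine required for 2.08 ppm HOCl: 2.08 / 0.6661 = 3.122 ppm.
FC to add: 3.122 − 0.3 = 2.822 mg/L as Cl₂.
Cl₂ equivalent: 2.822 mg/L × 2,350,000 L = 6633 g.
Product at 88.1% available Cl: 6633 / 0.881 = 7529 g.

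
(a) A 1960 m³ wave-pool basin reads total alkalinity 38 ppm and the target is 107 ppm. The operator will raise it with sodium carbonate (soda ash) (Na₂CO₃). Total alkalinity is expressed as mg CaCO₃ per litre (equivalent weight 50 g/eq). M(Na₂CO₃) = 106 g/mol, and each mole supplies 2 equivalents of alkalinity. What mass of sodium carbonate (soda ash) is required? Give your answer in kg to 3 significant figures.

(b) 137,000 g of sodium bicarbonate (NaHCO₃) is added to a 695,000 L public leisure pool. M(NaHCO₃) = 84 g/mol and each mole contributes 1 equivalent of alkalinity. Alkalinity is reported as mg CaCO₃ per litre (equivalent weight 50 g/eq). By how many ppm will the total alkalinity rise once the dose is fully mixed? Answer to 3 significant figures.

(a) 143 kg; (b) 117 ppm

(a) Volume: 1960 m³ = 1,960,000 L.
(a) Alkalinity to add: (107 − 38) = 69 mg/L as CaCO₃ × 1,960,000 L = 135,200 g as CaCO₃.
(a) Equivalents: 135,200 g ÷ 50 g/eq = 2705 eq.
(a) Each mole of Na₂CO₃ supplies 2 eq, so 2705 / 2 = 1352 mol.
(a) Mass: 1352 mol × 106 g/mol = 143,400 g.

(b) Moles of NaHCO₃: 137,000 g ÷ 84 g/mol = 1631 mol → 1631 eq of alkalinity.
(b) As CaCO₃: 1631 eq × 50 g/eq = 81,550 g.
(b) Rise: 81,550 g / 695,000 L × 1000 = 117.3 mg/L.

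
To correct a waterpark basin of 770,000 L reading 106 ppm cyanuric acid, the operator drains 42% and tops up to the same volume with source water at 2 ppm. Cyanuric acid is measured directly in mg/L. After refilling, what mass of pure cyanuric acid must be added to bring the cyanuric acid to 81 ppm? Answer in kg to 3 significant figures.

After draining 42% and refilling: 106 × 0.58 + 2 × 0.42 = 62.32 ppm.
Deficit to target: 81 − 62.32 = 18.68 mg/L.
Mass: 18.68 mg/L × 770,000 L = 14,380 g cyanuric acid.

14.4 kg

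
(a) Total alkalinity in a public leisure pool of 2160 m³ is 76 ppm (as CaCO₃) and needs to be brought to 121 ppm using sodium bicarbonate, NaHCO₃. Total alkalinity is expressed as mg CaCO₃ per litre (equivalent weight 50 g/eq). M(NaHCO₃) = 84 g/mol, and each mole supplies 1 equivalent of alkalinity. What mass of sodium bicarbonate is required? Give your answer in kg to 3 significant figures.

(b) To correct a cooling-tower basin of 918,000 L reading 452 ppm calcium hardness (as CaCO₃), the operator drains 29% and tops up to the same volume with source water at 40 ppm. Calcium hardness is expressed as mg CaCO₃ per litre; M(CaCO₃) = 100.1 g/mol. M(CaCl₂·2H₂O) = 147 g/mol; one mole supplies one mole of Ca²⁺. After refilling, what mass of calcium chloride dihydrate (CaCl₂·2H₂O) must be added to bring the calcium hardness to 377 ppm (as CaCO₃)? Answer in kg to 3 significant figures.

(a) Volume: 2160 m³ = 2,160,000 L.
(a) Alkalinity to add: (121 − 76) = 45 mg/L as CaCO₃ × 2,160,000 L = 97,200 g as CaCO₃.
(a) Equivalents: 97,200 g ÷ 50 g/eq = 1944 eq.
(a) NaHCO₃ supplies 1 eq per mole → 1944 mol.
(a) Mass: 1944 mol × 84 g/mol = 163,300 g.

(b) After draining 29% and refilling: 452 × 0.71 + 40 × 0.29 = 332.52 ppm.
(b) Deficit to target: 377 − 332.52 = 44.48 mg/L.
(b) As CaCO₃: 44.48 mg/L × 918,000 L = 40,830 g; ÷ 100.1 = 407.9 mol Ca²⁺.
(b) Mass: 407.9 × 147 = 59,960 g.

(a) 163 kg; (b) 60.0 kg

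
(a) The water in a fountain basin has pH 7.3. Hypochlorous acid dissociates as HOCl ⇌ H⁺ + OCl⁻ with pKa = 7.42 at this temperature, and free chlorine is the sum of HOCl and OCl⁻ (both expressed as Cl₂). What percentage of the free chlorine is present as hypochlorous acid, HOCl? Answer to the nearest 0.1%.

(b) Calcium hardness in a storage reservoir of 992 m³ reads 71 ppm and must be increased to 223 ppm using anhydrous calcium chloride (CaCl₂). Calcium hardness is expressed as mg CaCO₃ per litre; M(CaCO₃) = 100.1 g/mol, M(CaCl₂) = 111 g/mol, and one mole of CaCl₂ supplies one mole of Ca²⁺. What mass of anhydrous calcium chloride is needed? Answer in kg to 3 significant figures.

(a) 56.9%; (b) 167 kg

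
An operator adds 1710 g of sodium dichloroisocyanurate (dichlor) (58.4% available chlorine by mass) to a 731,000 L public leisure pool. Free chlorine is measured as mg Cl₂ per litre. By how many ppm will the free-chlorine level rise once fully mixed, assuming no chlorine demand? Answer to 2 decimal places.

Available chlorine delivered: 1710 g × 0.584 = 998.6 g as Cl₂.
Concentration rise: 998.6 g / 731,000 L = 1.366 mg/L = 1.37 ppm.

1.37 ppm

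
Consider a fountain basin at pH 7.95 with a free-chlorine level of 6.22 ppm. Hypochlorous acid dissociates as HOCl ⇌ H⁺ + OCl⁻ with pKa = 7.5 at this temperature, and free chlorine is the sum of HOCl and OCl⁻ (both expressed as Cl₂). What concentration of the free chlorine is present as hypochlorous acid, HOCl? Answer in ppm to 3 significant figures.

[OCl⁻]/[HOCl] = 10^(pH − pKa) = 10^(7.95 − 7.5) = 10^0.45 = 2.818.
Fraction as HOCl = 1 / (1 + 2.818) = 0.2619.
HOCl = 0.2619 × 6.22 ppm = 1.629 ppm.

1.63 ppm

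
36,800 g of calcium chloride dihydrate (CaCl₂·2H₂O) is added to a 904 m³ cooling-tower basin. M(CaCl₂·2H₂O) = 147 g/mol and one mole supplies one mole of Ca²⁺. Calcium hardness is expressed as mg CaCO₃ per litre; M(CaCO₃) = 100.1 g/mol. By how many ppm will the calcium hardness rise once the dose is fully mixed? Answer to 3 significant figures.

Volume: 904 m³ = 904,000 L.
Moles of Ca²⁺: 36,800 g ÷ 147 g/mol = 250.3 mol.
As CaCO₃: 250.3 mol × 100.1 g/mol = 25,060 g.
Rise: 25,060 g / 904,000 L × 1000 = 27.72 mg/L.

27.7 ppm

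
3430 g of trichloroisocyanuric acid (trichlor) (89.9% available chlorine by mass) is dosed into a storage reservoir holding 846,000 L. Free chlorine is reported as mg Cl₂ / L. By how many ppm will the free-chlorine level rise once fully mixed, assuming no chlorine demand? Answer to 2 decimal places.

3.64 ppm

Available chlorine delivered: 3430 g × 0.899 = 3084 g as Cl₂.
Concentration rise: 3084 g / 846,000 L = 3.645 mg/L = 3.64 ppm.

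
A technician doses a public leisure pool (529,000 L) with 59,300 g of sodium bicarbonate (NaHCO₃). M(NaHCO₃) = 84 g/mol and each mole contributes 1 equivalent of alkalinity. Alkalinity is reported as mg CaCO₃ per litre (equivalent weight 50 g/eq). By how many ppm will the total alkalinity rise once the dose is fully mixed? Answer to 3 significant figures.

66.7 ppm

Moles of NaHCO₃: 59,300 g ÷ 84 g/mol = 706 mol → 706 eq of alkalinity.
As CaCO₃: 706 eq × 50 g/eq = 35,300 g.
Rise: 35,300 g / 529,000 L × 1000 = 66.73 mg/L.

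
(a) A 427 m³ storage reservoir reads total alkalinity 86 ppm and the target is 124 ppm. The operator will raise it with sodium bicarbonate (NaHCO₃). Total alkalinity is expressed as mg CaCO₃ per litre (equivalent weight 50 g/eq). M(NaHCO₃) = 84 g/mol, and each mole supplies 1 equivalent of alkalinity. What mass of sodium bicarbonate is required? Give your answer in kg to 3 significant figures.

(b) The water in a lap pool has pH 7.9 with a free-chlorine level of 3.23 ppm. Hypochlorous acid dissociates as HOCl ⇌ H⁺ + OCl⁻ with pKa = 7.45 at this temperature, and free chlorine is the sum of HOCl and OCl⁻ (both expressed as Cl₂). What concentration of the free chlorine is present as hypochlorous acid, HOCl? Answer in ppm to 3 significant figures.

(a) 27.3 kg; (b) 0.846 ppm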